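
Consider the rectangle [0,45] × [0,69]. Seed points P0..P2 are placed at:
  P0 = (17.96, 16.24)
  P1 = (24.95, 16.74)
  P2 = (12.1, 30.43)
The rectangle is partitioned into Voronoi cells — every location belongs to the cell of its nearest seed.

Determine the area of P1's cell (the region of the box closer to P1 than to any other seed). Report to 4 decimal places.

Area of P1's cell: 873.7619

1. box [0,45]×[0,69]: [(0, 0) (45, 0) (45, 69) (0, 69)]
2. ⊥bis P1·P0 via (21.455,16.49): [(22.6345, 0) (45, 0) (45, 69) (17.6989, 69)]  |A|=1713.4956
3. ⊥bis P1·P2 via (18.525,23.585): [(20.7951, 25.7158) (22.6345, 0) (45, 0) (45, 48.4355)]  |A|=873.7619
4. canonical 4-gon: [(20.7951, 25.7158) (22.6345, 0) (45, 0) (45, 48.4355)]
5. shoelace: 873.7619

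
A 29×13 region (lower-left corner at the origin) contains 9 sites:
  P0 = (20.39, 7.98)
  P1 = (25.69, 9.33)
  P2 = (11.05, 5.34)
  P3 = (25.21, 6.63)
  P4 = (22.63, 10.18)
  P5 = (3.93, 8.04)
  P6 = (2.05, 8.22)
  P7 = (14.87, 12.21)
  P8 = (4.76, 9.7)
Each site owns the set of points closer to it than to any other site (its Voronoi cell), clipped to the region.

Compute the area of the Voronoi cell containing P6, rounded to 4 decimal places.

1. box [0,29]×[0,13]: [(0, 0) (29, 0) (29, 13) (0, 13)]
2. ⊥bis P6·P0 via (11.22,8.1): [(0, 0) (11.114, 0) (11.2841, 13) (0, 13)]  |A|=145.5878
3. ⊥bis P6·P1 via (13.87,8.775): [(0, 0) (11.114, 0) (11.2841, 13) (0, 13)]  |A|=145.5878
4. ⊥bis P6·P2 via (6.55,6.78): [(0, 0) (4.3804, 0) (8.5404, 13) (0, 13)]  |A|=83.9852
5. ⊥bis P6·P3 via (13.63,7.425): [(0, 0) (4.3804, 0) (8.5404, 13) (0, 13)]  |A|=83.9852
6. ⊥bis P6·P4 via (12.34,9.2): [(0, 0) (4.3804, 0) (8.5404, 13) (0, 13)]  |A|=83.9852
7. ⊥bis P6·P5 via (2.99,8.13): [(0, 0) (2.2116, 0) (3.4563, 13) (0, 13)]  |A|=36.8412
8. ⊥bis P6·P7 via (8.46,10.215): [(0, 0) (2.2116, 0) (3.4563, 13) (0, 13)]  |A|=36.8412
9. ⊥bis P6·P8 via (3.405,8.96): [(0, 0) (2.2116, 0) (3.1195, 9.4827) (1.1987, 13) (0, 13)]  |A|=32.8708
10. canonical 5-gon: [(0, 0) (2.2116, 0) (3.1195, 9.4827) (1.1987, 13) (0, 13)]
11. shoelace: 32.8708

Area of P6's cell: 32.8708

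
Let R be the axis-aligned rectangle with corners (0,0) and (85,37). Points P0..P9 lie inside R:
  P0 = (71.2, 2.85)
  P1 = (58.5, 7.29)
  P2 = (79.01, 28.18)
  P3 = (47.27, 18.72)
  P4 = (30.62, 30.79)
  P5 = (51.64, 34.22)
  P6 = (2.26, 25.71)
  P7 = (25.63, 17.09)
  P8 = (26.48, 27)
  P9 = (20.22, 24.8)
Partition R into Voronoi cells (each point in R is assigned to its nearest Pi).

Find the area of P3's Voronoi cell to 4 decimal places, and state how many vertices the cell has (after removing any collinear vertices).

1. box [0,85]×[0,37]: [(0, 0) (85, 0) (85, 37) (0, 37)]
2. ⊥bis P3·P0 via (59.235,10.785): [(0, 0) (52.0826, 0) (76.6204, 37) (0, 37)]  |A|=2381.0043
3. ⊥bis P3·P1 via (52.885,13.005): [(0, 0) (39.6484, 0) (75.3357, 35.0629) (76.6204, 37) (0, 37)]  |A|=2163.0156
4. ⊥bis P3·P2 via (63.14,23.45): [(0, 0) (39.6484, 0) (63.2252, 23.1642) (59.1015, 37) (0, 37)]  |A|=2037.7349
5. ⊥bis P3·P4 via (38.945,24.755): [(20.9995, 0) (39.6484, 0) (63.2252, 23.1642) (59.1015, 37) (47.8217, 37)]  |A|=764.5429
6. ⊥bis P3·P5 via (49.455,26.47): [(41.7608, 28.6393) (20.9995, 0) (39.6484, 0) (62.7692, 22.7163)]  |A|=574.134
7. ⊥bis P3·P6 via (24.765,22.215): [(41.7608, 28.6393) (21.4011, 0.554) (21.315, 0) (39.6484, 0) (62.7692, 22.7163)]  |A|=574.0466
8. ⊥bis P3·P7 via (36.45,17.905): [(41.7608, 28.6393) (36.2174, 20.9925) (37.7987, 0) (39.6484, 0) (62.7692, 22.7163)]  |A|=397.8059
9. ⊥bis P3·P8 via (36.875,22.86): [(41.7608, 28.6393) (36.2174, 20.9925) (37.7987, 0) (39.6484, 0) (62.7692, 22.7163)]  |A|=397.8059
10. ⊥bis P3·P9 via (33.745,21.76): [(41.7608, 28.6393) (36.2174, 20.9925) (37.7987, 0) (39.6484, 0) (62.7692, 22.7163)]  |A|=397.8059
11. canonical 5-gon: [(41.7608, 28.6393) (36.2174, 20.9925) (37.7987, 0) (39.6484, 0) (62.7692, 22.7163)]
12. shoelace: 397.8059

Area of P3's cell: 397.8059 (5 vertices)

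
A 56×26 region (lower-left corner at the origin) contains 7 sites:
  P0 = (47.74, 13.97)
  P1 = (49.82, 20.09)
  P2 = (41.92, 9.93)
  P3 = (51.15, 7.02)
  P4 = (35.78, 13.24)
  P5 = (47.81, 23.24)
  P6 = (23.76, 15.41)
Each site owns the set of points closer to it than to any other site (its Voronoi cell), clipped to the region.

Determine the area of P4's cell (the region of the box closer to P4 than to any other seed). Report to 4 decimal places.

1. box [0,56]×[0,26]: [(0, 0) (56, 0) (56, 26) (0, 26)]
2. ⊥bis P4·P0 via (41.76,13.605): [(0, 0) (42.5904, 0) (41.0034, 26) (0, 26)]  |A|=1086.7201
3. ⊥bis P4·P1 via (42.8,16.665): [(0, 0) (42.5904, 0) (41.3978, 19.539) (38.2455, 26) (0, 26)]  |A|=1077.8106
4. ⊥bis P4·P2 via (38.85,11.585): [(0, 0) (32.6047, 0) (41.5748, 16.6394) (41.3978, 19.539) (38.2455, 26) (0, 26)]  |A|=994.7321
5. ⊥bis P4·P3 via (43.465,10.13): [(0, 0) (32.6047, 0) (41.5748, 16.6394) (41.3978, 19.539) (38.2455, 26) (0, 26)]  |A|=994.7321
6. ⊥bis P4·P5 via (41.795,18.24): [(0, 0) (32.6047, 0) (41.5748, 16.6394) (41.4519, 18.6527) (35.3445, 26) (0, 26)]  |A|=982.8525
7. ⊥bis P4·P6 via (29.77,14.325): [(27.1839, 0) (32.6047, 0) (41.5748, 16.6394) (41.4519, 18.6527) (35.3445, 26) (31.8777, 26)]  |A|=215.0519
8. canonical 6-gon: [(27.1839, 0) (32.6047, 0) (41.5748, 16.6394) (41.4519, 18.6527) (35.3445, 26) (31.8777, 26)]
9. shoelace: 215.0519

Area of P4's cell: 215.0519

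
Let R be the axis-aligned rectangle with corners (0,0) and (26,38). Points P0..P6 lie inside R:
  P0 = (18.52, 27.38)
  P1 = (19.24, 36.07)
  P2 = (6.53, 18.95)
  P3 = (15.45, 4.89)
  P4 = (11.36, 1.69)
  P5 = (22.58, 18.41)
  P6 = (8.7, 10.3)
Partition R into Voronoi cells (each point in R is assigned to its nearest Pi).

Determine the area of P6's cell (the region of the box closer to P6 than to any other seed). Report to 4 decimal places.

1. box [0,26]×[0,38]: [(0, 0) (26, 0) (26, 38) (0, 38)]
2. ⊥bis P6·P0 via (13.61,18.84): [(0, 26.665) (0, 0) (26, 0) (26, 11.7165)]  |A|=498.9586
3. ⊥bis P6·P1 via (13.97,23.185): [(0, 26.665) (0, 0) (26, 0) (26, 11.7165)]  |A|=498.9586
4. ⊥bis P6·P2 via (7.615,14.625): [(16.8929, 16.9525) (0, 12.7146) (0, 0) (26, 0) (26, 11.7165)]  |A|=381.128
5. ⊥bis P6·P3 via (12.075,7.595): [(18.7289, 15.897) (16.8929, 16.9525) (0, 12.7146) (0, 0) (5.9877, 0)]  |A|=179.465
6. ⊥bis P6·P4 via (10.03,5.995): [(11.0436, 6.3081) (18.7289, 15.897) (16.8929, 16.9525) (0, 12.7146) (0, 2.8963)]  |A|=144.5864
7. ⊥bis P6·P5 via (15.64,14.355): [(11.0436, 6.3081) (16.4213, 13.0178) (14.4765, 16.3463) (0, 12.7146) (0, 2.8963)]  |A|=136.1145
8. canonical 5-gon: [(11.0436, 6.3081) (16.4213, 13.0178) (14.4765, 16.3463) (0, 12.7146) (0, 2.8963)]
9. shoelace: 136.1145

Area of P6's cell: 136.1145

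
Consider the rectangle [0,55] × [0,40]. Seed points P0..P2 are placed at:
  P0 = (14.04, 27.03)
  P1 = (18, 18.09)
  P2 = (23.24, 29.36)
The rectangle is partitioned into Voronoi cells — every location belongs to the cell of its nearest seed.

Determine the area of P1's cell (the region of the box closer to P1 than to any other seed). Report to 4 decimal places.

1. box [0,55]×[0,40]: [(0, 0) (55, 0) (55, 40) (0, 40)]
2. ⊥bis P1·P0 via (16.02,22.56): [(0, 15.4639) (0, 0) (55, 0) (55, 39.8263)]  |A|=1520.4805
3. ⊥bis P1·P2 via (20.62,23.725): [(19.6589, 24.1719) (0, 15.4639) (0, 0) (55, 0) (55, 7.74)]  |A|=953.4975
4. canonical 5-gon: [(19.6589, 24.1719) (0, 15.4639) (0, 0) (55, 0) (55, 7.74)]
5. shoelace: 953.4975

Area of P1's cell: 953.4975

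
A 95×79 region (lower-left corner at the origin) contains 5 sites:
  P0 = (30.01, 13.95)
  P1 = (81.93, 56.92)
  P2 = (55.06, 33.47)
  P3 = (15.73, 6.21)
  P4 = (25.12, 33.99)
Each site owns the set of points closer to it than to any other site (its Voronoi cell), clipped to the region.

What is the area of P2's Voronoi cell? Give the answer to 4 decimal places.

Area of P2's cell: 2244.5008

1. box [0,95]×[0,79]: [(0, 0) (95, 0) (95, 79) (0, 79)]
2. ⊥bis P2·P0 via (42.535,23.71): [(0, 78.2951) (61.0108, 0) (95, 0) (95, 79) (0, 79)]  |A|=5116.5751
3. ⊥bis P2·P1 via (68.495,45.195): [(0, 78.2951) (61.0108, 0) (95, 0) (95, 14.8245) (38.9927, 79) (0, 79)]  |A|=3319.425
4. ⊥bis P2·P3 via (35.395,19.84): [(0, 78.2951) (61.0108, 0) (95, 0) (95, 14.8245) (38.9927, 79) (0, 79)]  |A|=3319.425
5. ⊥bis P2·P4 via (40.09,33.73): [(39.9731, 26.9977) (61.0108, 0) (95, 0) (95, 14.8245) (40.8395, 76.8838)]  |A|=2244.5008
6. canonical 5-gon: [(39.9731, 26.9977) (61.0108, 0) (95, 0) (95, 14.8245) (40.8395, 76.8838)]
7. shoelace: 2244.5008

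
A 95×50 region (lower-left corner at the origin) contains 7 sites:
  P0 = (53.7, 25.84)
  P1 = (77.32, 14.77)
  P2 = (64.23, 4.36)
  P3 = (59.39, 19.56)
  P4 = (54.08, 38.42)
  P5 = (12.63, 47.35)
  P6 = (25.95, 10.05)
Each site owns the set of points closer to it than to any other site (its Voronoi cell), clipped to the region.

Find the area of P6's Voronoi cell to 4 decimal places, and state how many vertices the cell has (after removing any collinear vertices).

Area of P6's cell: 1139.1323 (7 vertices)

1. box [0,95]×[0,50]: [(0, 0) (95, 0) (95, 50) (0, 50)]
2. ⊥bis P6·P0 via (39.825,17.945): [(0, 0) (50.0359, 0) (21.5854, 50) (0, 50)]  |A|=1790.5321
3. ⊥bis P6·P1 via (51.635,12.41): [(0, 0) (50.0359, 0) (21.5854, 50) (0, 50)]  |A|=1790.5321
4. ⊥bis P6·P2 via (45.09,7.205): [(0, 0) (44.019, 0) (45.2653, 8.3841) (21.5854, 50) (0, 50)]  |A|=1765.3093
5. ⊥bis P6·P3 via (42.67,14.805): [(0, 0) (44.019, 0) (45.0012, 6.6077) (43.7275, 11.0867) (21.5854, 50) (0, 50)]  |A|=1763.5867
6. ⊥bis P6·P4 via (40.015,24.235): [(0, 0) (44.019, 0) (45.0012, 6.6077) (43.7275, 11.0867) (31.3665, 32.8104) (14.0302, 50) (0, 50)]  |A|=1698.6508
7. ⊥bis P6·P5 via (19.29,28.7): [(0, 21.8115) (0, 0) (44.019, 0) (45.0012, 6.6077) (43.7275, 11.0867) (31.3665, 32.8104) (31.2165, 32.959)]  |A|=1139.1323
8. canonical 7-gon: [(0, 21.8115) (0, 0) (44.019, 0) (45.0012, 6.6077) (43.7275, 11.0867) (31.3665, 32.8104) (31.2165, 32.959)]
9. shoelace: 1139.1323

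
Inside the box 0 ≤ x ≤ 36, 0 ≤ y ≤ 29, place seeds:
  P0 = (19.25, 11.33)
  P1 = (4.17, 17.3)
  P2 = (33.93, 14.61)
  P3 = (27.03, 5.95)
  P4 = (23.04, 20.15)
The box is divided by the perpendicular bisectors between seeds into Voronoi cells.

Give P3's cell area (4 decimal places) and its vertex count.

Area of P3's cell: 154.8351 (5 vertices)

1. box [0,36]×[0,29]: [(0, 0) (36, 0) (36, 29) (0, 29)]
2. ⊥bis P3·P0 via (23.14,8.64): [(17.1653, 0) (36, 0) (36, 27.2368)]  |A|=256.4986
3. ⊥bis P3·P1 via (15.6,11.625): [(17.1653, 0) (36, 0) (36, 27.2368)]  |A|=256.4986
4. ⊥bis P3·P2 via (30.48,10.28): [(26.4787, 13.4681) (17.1653, 0) (36, 0) (36, 5.8818)]  |A|=154.8352
5. ⊥bis P3·P4 via (25.035,13.05): [(26.4902, 13.4589) (26.468, 13.4527) (17.1653, 0) (36, 0) (36, 5.8818)]  |A|=154.8351
6. canonical 5-gon: [(26.4902, 13.4589) (26.468, 13.4527) (17.1653, 0) (36, 0) (36, 5.8818)]
7. shoelace: 154.8351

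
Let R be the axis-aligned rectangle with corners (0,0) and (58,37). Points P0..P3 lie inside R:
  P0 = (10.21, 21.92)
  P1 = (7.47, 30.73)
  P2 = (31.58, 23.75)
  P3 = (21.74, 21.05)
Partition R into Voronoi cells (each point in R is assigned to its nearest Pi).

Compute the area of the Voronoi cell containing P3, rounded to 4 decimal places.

Area of P3's cell: 422.5751

1. box [0,58]×[0,37]: [(0, 0) (58, 0) (58, 37) (0, 37)]
2. ⊥bis P3·P0 via (15.975,21.485): [(14.3538, 0) (58, 0) (58, 37) (17.1457, 37)]  |A|=1563.2587
3. ⊥bis P3·P1 via (14.605,25.89): [(16.5204, 28.7137) (14.3538, 0) (58, 0) (58, 37) (22.1414, 37)]  |A|=1542.5606
4. ⊥bis P3·P2 via (26.66,22.4): [(16.5204, 28.7137) (14.3538, 0) (32.8063, 0) (22.6539, 37) (22.1414, 37)]  |A|=422.5751
5. canonical 5-gon: [(16.5204, 28.7137) (14.3538, 0) (32.8063, 0) (22.6539, 37) (22.1414, 37)]
6. shoelace: 422.5751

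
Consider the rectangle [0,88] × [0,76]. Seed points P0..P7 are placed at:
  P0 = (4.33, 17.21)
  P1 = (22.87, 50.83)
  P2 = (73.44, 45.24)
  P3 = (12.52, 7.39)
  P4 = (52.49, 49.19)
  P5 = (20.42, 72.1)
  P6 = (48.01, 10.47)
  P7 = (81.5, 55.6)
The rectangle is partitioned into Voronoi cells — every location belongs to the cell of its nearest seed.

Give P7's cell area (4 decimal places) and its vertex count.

Area of P7's cell: 594.2296 (4 vertices)

1. box [0,88]×[0,76]: [(0, 0) (88, 0) (88, 76) (0, 76)]
2. ⊥bis P7·P0 via (42.915,36.405): [(61.0255, 0) (88, 0) (88, 76) (23.2176, 76)]  |A|=3486.7637
3. ⊥bis P7·P1 via (52.185,53.215): [(55.6325, 10.8409) (61.0255, 0) (88, 0) (88, 76) (50.3313, 76)]  |A|=2603.4109
4. ⊥bis P7·P2 via (77.47,50.42): [(50.7192, 71.2319) (88, 42.2277) (88, 76) (50.3313, 76)]  |A|=719.3323
5. ⊥bis P7·P3 via (47.01,31.495): [(50.7192, 71.2319) (88, 42.2277) (88, 76) (50.3313, 76)]  |A|=719.3323
6. ⊥bis P7·P4 via (66.995,52.395): [(65.3475, 59.8512) (88, 42.2277) (88, 76) (61.7793, 76)]  |A|=594.2296
7. ⊥bis P7·P5 via (50.96,63.85): [(65.3475, 59.8512) (88, 42.2277) (88, 76) (61.7793, 76)]  |A|=594.2296
8. ⊥bis P7·P6 via (64.755,33.035): [(65.3475, 59.8512) (88, 42.2277) (88, 76) (61.7793, 76)]  |A|=594.2296
9. canonical 4-gon: [(65.3475, 59.8512) (88, 42.2277) (88, 76) (61.7793, 76)]
10. shoelace: 594.2296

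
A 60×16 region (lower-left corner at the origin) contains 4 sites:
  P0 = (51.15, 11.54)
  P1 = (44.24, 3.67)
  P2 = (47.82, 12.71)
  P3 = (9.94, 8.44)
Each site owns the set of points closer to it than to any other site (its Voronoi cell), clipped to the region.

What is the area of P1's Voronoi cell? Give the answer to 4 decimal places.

Area of P1's cell: 268.5968

1. box [0,60]×[0,16]: [(0, 0) (60, 0) (60, 16) (0, 16)]
2. ⊥bis P1·P0 via (47.695,7.605): [(0, 0) (56.3566, 0) (38.1337, 16) (0, 16)]  |A|=755.922
3. ⊥bis P1·P2 via (46.03,8.19): [(0, 0) (56.3566, 0) (47.8493, 7.4695) (26.3087, 16) (0, 16)]  |A|=705.4854
4. ⊥bis P1·P3 via (27.09,6.055): [(26.2479, 0) (56.3566, 0) (47.8493, 7.4695) (28.36, 15.1876)]  |A|=268.5968
5. canonical 4-gon: [(26.2479, 0) (56.3566, 0) (47.8493, 7.4695) (28.36, 15.1876)]
6. shoelace: 268.5968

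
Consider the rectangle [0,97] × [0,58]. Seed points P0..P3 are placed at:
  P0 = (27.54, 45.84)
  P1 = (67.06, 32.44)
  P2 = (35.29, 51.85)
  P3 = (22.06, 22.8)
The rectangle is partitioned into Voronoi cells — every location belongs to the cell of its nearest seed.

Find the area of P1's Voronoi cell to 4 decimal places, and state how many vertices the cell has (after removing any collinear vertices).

1. box [0,97]×[0,58]: [(0, 0) (97, 0) (97, 58) (0, 58)]
2. ⊥bis P1·P0 via (47.3,39.14): [(34.0288, 0) (97, 0) (97, 58) (53.6948, 58)]  |A|=3082.0132
3. ⊥bis P1·P2 via (51.175,42.145): [(44.757, 31.6402) (34.0288, 0) (97, 0) (97, 58) (60.8617, 58)]  |A|=2987.555
4. ⊥bis P1·P3 via (44.56,27.62): [(44.757, 31.6402) (44.1085, 29.7275) (50.4768, 0) (97, 0) (97, 58) (60.8617, 58)]  |A|=2743.0763
5. canonical 6-gon: [(44.757, 31.6402) (44.1085, 29.7275) (50.4768, 0) (97, 0) (97, 58) (60.8617, 58)]
6. shoelace: 2743.0763

Area of P1's cell: 2743.0763 (6 vertices)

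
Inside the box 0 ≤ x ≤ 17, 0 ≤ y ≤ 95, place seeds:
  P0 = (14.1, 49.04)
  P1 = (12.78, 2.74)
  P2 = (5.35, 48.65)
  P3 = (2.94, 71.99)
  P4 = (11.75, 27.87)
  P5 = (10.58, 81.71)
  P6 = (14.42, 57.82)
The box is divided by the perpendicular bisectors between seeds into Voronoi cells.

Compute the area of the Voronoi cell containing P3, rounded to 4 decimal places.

1. box [0,17]×[0,95]: [(0, 0) (17, 0) (17, 95) (0, 95)]
2. ⊥bis P3·P0 via (8.52,60.515): [(0, 56.3719) (17, 64.6386) (17, 95) (0, 95)]  |A|=586.4103
3. ⊥bis P3·P1 via (7.86,37.365): [(0, 56.3719) (17, 64.6386) (17, 95) (0, 95)]  |A|=586.4103
4. ⊥bis P3·P2 via (4.145,60.32): [(0, 59.892) (9.1903, 60.841) (17, 64.6386) (17, 95) (0, 95)]  |A|=570.2351
5. ⊥bis P3·P4 via (7.345,49.93): [(0, 59.892) (9.1903, 60.841) (17, 64.6386) (17, 95) (0, 95)]  |A|=570.2351
6. ⊥bis P3·P5 via (6.76,76.85): [(0, 82.1634) (0, 59.892) (9.1903, 60.841) (17, 64.6386) (17, 68.8013)]  |A|=238.435
7. ⊥bis P3·P6 via (8.68,64.905): [(15.2181, 70.2019) (0, 82.1634) (0, 59.892) (2.8564, 60.1869)]  |A|=181.9443
8. canonical 4-gon: [(15.2181, 70.2019) (0, 82.1634) (0, 59.892) (2.8564, 60.1869)]
9. shoelace: 181.9443

Area of P3's cell: 181.9443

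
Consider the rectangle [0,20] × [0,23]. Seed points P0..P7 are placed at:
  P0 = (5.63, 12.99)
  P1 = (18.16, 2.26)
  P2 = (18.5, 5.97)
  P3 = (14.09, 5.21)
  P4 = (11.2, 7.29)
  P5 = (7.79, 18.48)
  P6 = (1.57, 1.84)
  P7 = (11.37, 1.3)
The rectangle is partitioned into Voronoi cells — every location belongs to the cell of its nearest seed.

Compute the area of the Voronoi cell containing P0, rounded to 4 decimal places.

Area of P0's cell: 81.5291

1. box [0,20]×[0,23]: [(0, 0) (20, 0) (20, 23) (0, 23)]
2. ⊥bis P0·P1 via (11.895,7.625): [(0, 0) (5.3654, 0) (20, 17.0896) (20, 23) (0, 23)]  |A|=334.9497
3. ⊥bis P0·P2 via (12.065,9.48): [(0, 0) (5.3654, 0) (9.5762, 4.9172) (19.4395, 23) (0, 23)]  |A|=299.0783
4. ⊥bis P0·P3 via (9.86,9.1): [(0, 0) (1.4914, 0) (14.77, 14.4391) (19.4395, 23) (0, 23)]  |A|=263.832
5. ⊥bis P0·P4 via (8.415,10.14): [(0, 1.9169) (17.002, 18.5311) (19.4395, 23) (0, 23)]  |A|=222.6634
6. ⊥bis P0·P5 via (6.71,15.735): [(0, 18.375) (0, 1.9169) (12.0076, 13.6507)]  |A|=98.8112
7. ⊥bis P0·P6 via (3.6,7.415): [(0, 18.375) (0, 8.7259) (5.0763, 6.8774) (12.0076, 13.6507)]  |A|=81.5291
8. ⊥bis P0·P7 via (8.5,7.145): [(0, 18.375) (0, 8.7259) (5.0763, 6.8774) (12.0076, 13.6507)]  |A|=81.5291
9. canonical 4-gon: [(0, 18.375) (0, 8.7259) (5.0763, 6.8774) (12.0076, 13.6507)]
10. shoelace: 81.5291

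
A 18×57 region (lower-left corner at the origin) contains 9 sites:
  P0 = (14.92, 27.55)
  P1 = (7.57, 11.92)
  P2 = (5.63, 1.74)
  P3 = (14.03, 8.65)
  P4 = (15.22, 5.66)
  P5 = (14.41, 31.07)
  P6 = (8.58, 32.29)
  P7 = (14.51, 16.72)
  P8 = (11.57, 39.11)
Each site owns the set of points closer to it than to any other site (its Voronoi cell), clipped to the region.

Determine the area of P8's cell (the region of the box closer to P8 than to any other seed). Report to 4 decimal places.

1. box [0,18]×[0,57]: [(0, 0) (18, 0) (18, 57) (0, 57)]
2. ⊥bis P8·P0 via (13.245,33.33): [(0, 29.4917) (18, 34.708) (18, 57) (0, 57)]  |A|=448.203
3. ⊥bis P8·P1 via (9.57,25.515): [(0, 29.4917) (18, 34.708) (18, 57) (0, 57)]  |A|=448.203
4. ⊥bis P8·P2 via (8.6,20.425): [(0, 29.4917) (18, 34.708) (18, 57) (0, 57)]  |A|=448.203
5. ⊥bis P8·P3 via (12.8,23.88): [(0, 29.4917) (18, 34.708) (18, 57) (0, 57)]  |A|=448.203
6. ⊥bis P8·P4 via (13.395,22.385): [(0, 29.4917) (18, 34.708) (18, 57) (0, 57)]  |A|=448.203
7. ⊥bis P8·P5 via (12.99,35.09): [(0, 30.5015) (18, 36.8597) (18, 57) (0, 57)]  |A|=419.7493
8. ⊥bis P8·P6 via (10.075,35.7): [(0, 40.117) (12.1462, 34.7919) (18, 36.8597) (18, 57) (0, 57)]  |A|=361.353
9. ⊥bis P8·P7 via (13.04,27.915): [(0, 40.117) (12.1462, 34.7919) (18, 36.8597) (18, 57) (0, 57)]  |A|=361.353
10. canonical 5-gon: [(0, 40.117) (12.1462, 34.7919) (18, 36.8597) (18, 57) (0, 57)]
11. shoelace: 361.353

Area of P8's cell: 361.3530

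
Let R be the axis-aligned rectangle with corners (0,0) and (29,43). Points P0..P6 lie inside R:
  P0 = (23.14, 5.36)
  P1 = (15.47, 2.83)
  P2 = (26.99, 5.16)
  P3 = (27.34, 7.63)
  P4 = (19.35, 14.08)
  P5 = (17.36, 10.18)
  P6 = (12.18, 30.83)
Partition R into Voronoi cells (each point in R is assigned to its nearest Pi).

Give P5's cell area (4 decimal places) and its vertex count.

1. box [0,29]×[0,43]: [(0, 0) (29, 0) (29, 43) (0, 43)]
2. ⊥bis P5·P0 via (20.25,7.77): [(0, 0) (13.7705, 0) (29, 18.2627) (29, 43) (0, 43)]  |A|=1107.934
3. ⊥bis P5·P1 via (16.415,6.505): [(0, 10.726) (18.7042, 5.9163) (29, 18.2627) (29, 43) (0, 43)]  |A|=966.8877
4. ⊥bis P5·P2 via (22.175,7.67): [(0, 10.726) (18.7042, 5.9163) (25.5239, 14.0943) (29, 20.7626) (29, 43) (0, 43)]  |A|=962.5429
5. ⊥bis P5·P3 via (22.35,8.905): [(0, 10.726) (18.7042, 5.9163) (22.8596, 10.8993) (29, 34.9313) (29, 43) (0, 43)]  |A|=915.7117
6. ⊥bis P5·P4 via (18.355,12.13): [(0, 21.4958) (0, 10.726) (18.7042, 5.9163) (22.2349, 10.1502)]  |A|=167.819
7. ⊥bis P5·P6 via (14.77,20.505): [(6.1697, 18.3476) (0, 16.8) (0, 10.726) (18.7042, 5.9163) (22.2349, 10.1502)]  |A|=153.3332
8. canonical 5-gon: [(6.1697, 18.3476) (0, 16.8) (0, 10.726) (18.7042, 5.9163) (22.2349, 10.1502)]
9. shoelace: 153.3332

Area of P5's cell: 153.3332 (5 vertices)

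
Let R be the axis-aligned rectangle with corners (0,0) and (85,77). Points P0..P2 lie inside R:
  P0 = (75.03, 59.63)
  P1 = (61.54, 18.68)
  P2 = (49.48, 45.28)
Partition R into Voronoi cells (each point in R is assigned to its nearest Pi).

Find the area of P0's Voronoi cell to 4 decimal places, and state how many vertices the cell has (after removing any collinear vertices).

1. box [0,85]×[0,77]: [(0, 0) (85, 0) (85, 77) (0, 77)]
2. ⊥bis P0·P1 via (68.285,39.155): [(0, 61.6499) (85, 33.6486) (85, 77) (0, 77)]  |A|=2494.8135
3. ⊥bis P0·P2 via (62.255,52.455): [(70.0517, 38.573) (85, 33.6486) (85, 77) (48.4695, 77)]  |A|=1025.8934
4. canonical 4-gon: [(70.0517, 38.573) (85, 33.6486) (85, 77) (48.4695, 77)]
5. shoelace: 1025.8934

Area of P0's cell: 1025.8934 (4 vertices)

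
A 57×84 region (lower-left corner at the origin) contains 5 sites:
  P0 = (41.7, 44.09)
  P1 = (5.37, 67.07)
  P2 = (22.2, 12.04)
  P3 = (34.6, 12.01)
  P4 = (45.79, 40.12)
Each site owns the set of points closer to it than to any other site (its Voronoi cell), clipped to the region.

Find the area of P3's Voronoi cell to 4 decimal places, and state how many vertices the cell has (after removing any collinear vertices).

1. box [0,57]×[0,84]: [(0, 0) (57, 0) (57, 84) (0, 84)]
2. ⊥bis P3·P0 via (38.15,28.05): [(0, 36.4934) (0, 0) (57, 0) (57, 23.8781)]  |A|=1720.588
3. ⊥bis P3·P1 via (19.985,39.54): [(10.0545, 34.2681) (0, 28.9305) (0, 0) (57, 0) (57, 23.8781)]  |A|=1682.5671
4. ⊥bis P3·P2 via (28.4,12.025): [(28.444, 30.1982) (28.3709, 0) (57, 0) (57, 23.8781)]  |A|=773.2046
5. ⊥bis P3·P4 via (40.195,26.065): [(31.5255, 29.5161) (28.444, 30.1982) (28.3709, 0) (57, 0) (57, 19.3753)]  |A|=715.8513
6. canonical 5-gon: [(31.5255, 29.5161) (28.444, 30.1982) (28.3709, 0) (57, 0) (57, 19.3753)]
7. shoelace: 715.8513

Area of P3's cell: 715.8513 (5 vertices)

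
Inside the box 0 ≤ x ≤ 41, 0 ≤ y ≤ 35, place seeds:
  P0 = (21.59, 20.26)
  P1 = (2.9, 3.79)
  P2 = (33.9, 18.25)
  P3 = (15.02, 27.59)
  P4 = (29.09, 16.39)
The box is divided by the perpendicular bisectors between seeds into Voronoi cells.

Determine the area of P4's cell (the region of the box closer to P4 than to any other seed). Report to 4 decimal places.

Area of P4's cell: 263.2899

1. box [0,41]×[0,35]: [(0, 0) (41, 0) (41, 35) (0, 35)]
2. ⊥bis P4·P0 via (25.34,18.325): [(15.8843, 0) (41, 0) (41, 35) (33.9443, 35)]  |A|=562.9995
3. ⊥bis P4·P1 via (15.995,10.09): [(18.4537, 4.9794) (20.8493, 0) (41, 0) (41, 35) (33.9443, 35)]  |A|=550.6381
4. ⊥bis P4·P2 via (31.495,17.32): [(28.6362, 24.713) (18.4537, 4.9794) (20.8493, 0) (38.1925, 0)]  |A|=263.2899
5. ⊥bis P4·P3 via (22.055,21.99): [(28.6362, 24.713) (18.4537, 4.9794) (20.8493, 0) (38.1925, 0)]  |A|=263.2899
6. canonical 4-gon: [(28.6362, 24.713) (18.4537, 4.9794) (20.8493, 0) (38.1925, 0)]
7. shoelace: 263.2899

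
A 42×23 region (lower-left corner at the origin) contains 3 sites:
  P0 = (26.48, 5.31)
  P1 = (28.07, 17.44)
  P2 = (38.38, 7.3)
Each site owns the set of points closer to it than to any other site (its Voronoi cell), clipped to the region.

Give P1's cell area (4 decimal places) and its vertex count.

Area of P1's cell: 392.5642 (5 vertices)

1. box [0,42]×[0,23]: [(0, 0) (42, 0) (42, 23) (0, 23)]
2. ⊥bis P1·P0 via (27.275,11.375): [(0, 14.9502) (42, 9.4448) (42, 23) (0, 23)]  |A|=453.7039
3. ⊥bis P1·P2 via (33.225,12.37): [(0, 14.9502) (31.6787, 10.7978) (42, 21.2921) (42, 23) (0, 23)]  |A|=392.5642
4. canonical 5-gon: [(0, 14.9502) (31.6787, 10.7978) (42, 21.2921) (42, 23) (0, 23)]
5. shoelace: 392.5642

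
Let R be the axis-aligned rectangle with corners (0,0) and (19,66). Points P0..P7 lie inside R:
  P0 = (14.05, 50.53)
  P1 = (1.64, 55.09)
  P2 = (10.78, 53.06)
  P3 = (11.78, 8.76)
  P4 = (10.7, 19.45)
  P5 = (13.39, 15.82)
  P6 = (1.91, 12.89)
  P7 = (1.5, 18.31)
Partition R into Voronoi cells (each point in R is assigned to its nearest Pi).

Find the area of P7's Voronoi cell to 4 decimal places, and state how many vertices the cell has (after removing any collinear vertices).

1. box [0,19]×[0,66]: [(0, 0) (19, 0) (19, 66) (0, 66)]
2. ⊥bis P7·P0 via (7.775,34.42): [(0, 37.4484) (0, 0) (19, 0) (19, 30.0478)]  |A|=641.2138
3. ⊥bis P7·P1 via (1.57,36.7): [(1.925, 36.6986) (0, 36.706) (0, 0) (19, 0) (19, 30.0478)]  |A|=640.4992
4. ⊥bis P7·P2 via (6.14,35.685): [(1.925, 36.6986) (0, 36.706) (0, 0) (19, 0) (19, 30.0478)]  |A|=640.4992
5. ⊥bis P7·P3 via (6.64,13.535): [(1.925, 36.6986) (0, 36.706) (0, 6.3874) (19, 26.8398) (19, 30.0478)]  |A|=324.8405
6. ⊥bis P7·P4 via (6.1,18.88): [(3.9918, 35.8936) (1.925, 36.6986) (0, 36.706) (0, 6.3874) (6.7479, 13.6512)]  |A|=146.3349
7. ⊥bis P7·P5 via (7.445,17.065): [(6.7413, 13.7047) (3.9918, 35.8936) (1.925, 36.6986) (0, 36.706) (0, 6.3874) (6.7249, 13.6264)]  |A|=146.3342
8. ⊥bis P7·P6 via (1.705,15.6): [(6.4618, 15.9598) (3.9918, 35.8936) (1.925, 36.6986) (0, 36.706) (0, 15.471)]  |A|=108.1582
9. canonical 5-gon: [(6.4618, 15.9598) (3.9918, 35.8936) (1.925, 36.6986) (0, 36.706) (0, 15.471)]
10. shoelace: 108.1582

Area of P7's cell: 108.1582 (5 vertices)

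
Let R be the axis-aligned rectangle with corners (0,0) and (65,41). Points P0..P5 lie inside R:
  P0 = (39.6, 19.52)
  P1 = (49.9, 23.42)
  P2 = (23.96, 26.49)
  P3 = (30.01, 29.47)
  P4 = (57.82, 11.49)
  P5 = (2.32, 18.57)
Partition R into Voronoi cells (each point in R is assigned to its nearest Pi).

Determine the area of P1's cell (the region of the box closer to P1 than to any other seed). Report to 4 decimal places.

1. box [0,65]×[0,41]: [(0, 0) (65, 0) (65, 41) (0, 41)]
2. ⊥bis P1·P0 via (44.75,21.47): [(52.8794, 0) (65, 0) (65, 41) (37.3551, 41)]  |A|=815.1915
3. ⊥bis P1·P2 via (36.93,24.955): [(38.478, 38.0346) (52.8794, 0) (65, 0) (65, 41) (38.8289, 41)]  |A|=813.0063
4. ⊥bis P1·P3 via (39.955,26.445): [(41.2519, 30.7086) (52.8794, 0) (65, 0) (65, 41) (44.3822, 41)]  |A|=779.0322
5. ⊥bis P1·P4 via (53.86,17.455): [(41.2519, 30.7086) (47.7948, 13.4285) (65, 24.8505) (65, 41) (44.3822, 41)]  |A|=483.8728
6. ⊥bis P1·P5 via (26.11,20.995): [(41.2519, 30.7086) (47.7948, 13.4285) (65, 24.8505) (65, 41) (44.3822, 41)]  |A|=483.8728
7. canonical 5-gon: [(41.2519, 30.7086) (47.7948, 13.4285) (65, 24.8505) (65, 41) (44.3822, 41)]
8. shoelace: 483.8728

Area of P1's cell: 483.8728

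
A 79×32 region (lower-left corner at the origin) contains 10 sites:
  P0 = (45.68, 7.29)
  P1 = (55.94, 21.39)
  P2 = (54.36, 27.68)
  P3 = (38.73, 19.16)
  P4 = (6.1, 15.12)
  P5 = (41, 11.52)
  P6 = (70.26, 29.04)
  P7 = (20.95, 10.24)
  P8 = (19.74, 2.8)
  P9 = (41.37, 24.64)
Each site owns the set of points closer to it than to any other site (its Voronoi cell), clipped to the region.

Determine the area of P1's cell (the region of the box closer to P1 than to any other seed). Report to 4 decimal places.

1. box [0,79]×[0,32]: [(0, 0) (79, 0) (79, 32) (0, 32)]
2. ⊥bis P1·P0 via (50.81,14.34): [(70.517, 0) (79, 0) (79, 32) (26.5404, 32)]  |A|=975.0812
3. ⊥bis P1·P2 via (55.15,24.535): [(41.5085, 21.1084) (70.517, 0) (79, 0) (79, 30.5259)]  |A|=661.763
4. ⊥bis P1·P3 via (47.335,20.275): [(47.0468, 22.4995) (47.8223, 16.514) (70.517, 0) (79, 0) (79, 30.5259)]  |A|=644.6487
5. ⊥bis P1·P4 via (31.02,18.255): [(47.0468, 22.4995) (47.8223, 16.514) (70.517, 0) (79, 0) (79, 30.5259)]  |A|=644.6487
6. ⊥bis P1·P5 via (48.47,16.455): [(47.0468, 22.4995) (47.6738, 17.6602) (48.9945, 15.6611) (70.517, 0) (79, 0) (79, 30.5259)]  |A|=644.0403
7. ⊥bis P1·P6 via (63.1,25.215): [(62.4797, 26.3762) (47.0468, 22.4995) (47.6738, 17.6602) (48.9945, 15.6611) (70.517, 0) (76.5703, 0)]  |A|=359.8483
8. ⊥bis P1·P7 via (38.445,15.815): [(62.4797, 26.3762) (47.0468, 22.4995) (47.6738, 17.6602) (48.9945, 15.6611) (70.517, 0) (76.5703, 0)]  |A|=359.8483
9. ⊥bis P1·P8 via (37.84,12.095): [(62.4797, 26.3762) (47.0468, 22.4995) (47.6738, 17.6602) (48.9945, 15.6611) (70.517, 0) (76.5703, 0)]  |A|=359.8483
10. ⊥bis P1·P9 via (48.655,23.015): [(62.4797, 26.3762) (48.6287, 22.8969) (47.5955, 18.265) (47.6738, 17.6602) (48.9945, 15.6611) (70.517, 0) (76.5703, 0)]  |A|=356.3899
11. canonical 7-gon: [(62.4797, 26.3762) (48.6287, 22.8969) (47.5955, 18.265) (47.6738, 17.6602) (48.9945, 15.6611) (70.517, 0) (76.5703, 0)]
12. shoelace: 356.3899

Area of P1's cell: 356.3899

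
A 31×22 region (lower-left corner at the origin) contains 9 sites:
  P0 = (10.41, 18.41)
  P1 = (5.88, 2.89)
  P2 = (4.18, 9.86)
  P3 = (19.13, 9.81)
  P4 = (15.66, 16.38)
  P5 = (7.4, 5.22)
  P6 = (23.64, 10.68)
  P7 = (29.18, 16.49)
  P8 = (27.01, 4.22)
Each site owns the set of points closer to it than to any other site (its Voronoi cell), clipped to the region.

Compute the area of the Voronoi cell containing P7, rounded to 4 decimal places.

Area of P7's cell: 74.5194

1. box [0,31]×[0,22]: [(0, 0) (31, 0) (31, 22) (0, 22)]
2. ⊥bis P7·P0 via (19.795,17.45): [(18.01, 0) (31, 0) (31, 22) (20.2604, 22)]  |A|=261.0251
3. ⊥bis P7·P1 via (17.53,9.69): [(18.7818, 7.5453) (23.186, 0) (31, 0) (31, 22) (20.2604, 22)]  |A|=241.4981
4. ⊥bis P7·P2 via (16.68,13.175): [(18.7818, 7.5453) (23.186, 0) (31, 0) (31, 22) (20.2604, 22)]  |A|=241.4981
5. ⊥bis P7·P3 via (24.155,13.15): [(19.9953, 19.4082) (31, 2.8518) (31, 22) (20.2604, 22)]  |A|=119.2776
6. ⊥bis P7·P4 via (22.42,16.435): [(22.4256, 15.7519) (31, 2.8518) (31, 22) (22.3747, 22)]  |A|=109.0384
7. ⊥bis P7·P5 via (18.29,10.855): [(22.4256, 15.7519) (31, 2.8518) (31, 22) (22.3747, 22)]  |A|=109.0384
8. ⊥bis P7·P6 via (26.41,13.585): [(22.4122, 17.397) (31, 9.2083) (31, 22) (22.3747, 22)]  |A|=74.7773
9. ⊥bis P7·P8 via (28.095,10.355): [(22.4122, 17.397) (30.1851, 9.9854) (31, 9.8412) (31, 22) (22.3747, 22)]  |A|=74.5194
10. canonical 5-gon: [(22.4122, 17.397) (30.1851, 9.9854) (31, 9.8412) (31, 22) (22.3747, 22)]
11. shoelace: 74.5194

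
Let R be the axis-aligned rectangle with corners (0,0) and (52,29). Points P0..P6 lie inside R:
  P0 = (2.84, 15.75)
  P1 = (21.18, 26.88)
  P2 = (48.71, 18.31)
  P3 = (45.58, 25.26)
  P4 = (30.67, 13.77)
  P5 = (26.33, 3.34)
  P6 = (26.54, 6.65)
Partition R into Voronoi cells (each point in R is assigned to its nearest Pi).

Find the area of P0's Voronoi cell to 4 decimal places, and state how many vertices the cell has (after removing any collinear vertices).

Area of P0's cell: 358.8257 (6 vertices)

1. box [0,52]×[0,29]: [(0, 0) (52, 0) (52, 29) (0, 29)]
2. ⊥bis P0·P1 via (12.01,21.315): [(0, 0) (24.9454, 0) (7.3462, 29) (0, 29)]  |A|=468.2288
3. ⊥bis P0·P2 via (25.775,17.03): [(0, 0) (24.9454, 0) (7.3462, 29) (0, 29)]  |A|=468.2288
4. ⊥bis P0·P3 via (24.21,20.505): [(0, 0) (24.9454, 0) (7.3462, 29) (0, 29)]  |A|=468.2288
5. ⊥bis P0·P4 via (16.755,14.76): [(0, 0) (15.7049, 0) (16.6745, 13.6288) (7.3462, 29) (0, 29)]  |A|=405.2599
6. ⊥bis P0·P5 via (14.585,9.545): [(0, 0) (9.5423, 0) (16.6639, 13.4801) (16.6745, 13.6288) (7.3462, 29) (0, 29)]  |A|=363.7238
7. ⊥bis P0·P6 via (14.69,11.2): [(0, 0) (9.5423, 0) (12.6435, 5.87) (16.0302, 14.6905) (7.3462, 29) (0, 29)]  |A|=358.8257
8. canonical 6-gon: [(0, 0) (9.5423, 0) (12.6435, 5.87) (16.0302, 14.6905) (7.3462, 29) (0, 29)]
9. shoelace: 358.8257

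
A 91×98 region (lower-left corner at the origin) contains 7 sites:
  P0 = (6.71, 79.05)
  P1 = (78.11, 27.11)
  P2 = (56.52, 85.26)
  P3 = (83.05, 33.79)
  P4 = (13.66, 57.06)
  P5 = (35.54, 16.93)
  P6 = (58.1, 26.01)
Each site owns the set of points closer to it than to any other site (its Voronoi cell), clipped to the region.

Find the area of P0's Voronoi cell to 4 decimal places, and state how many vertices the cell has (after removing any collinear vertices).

1. box [0,91]×[0,98]: [(0, 0) (91, 0) (91, 98) (0, 98)]
2. ⊥bis P0·P1 via (42.41,53.08): [(0, 0) (3.7969, 0) (75.0871, 98) (0, 98)]  |A|=3865.316
3. ⊥bis P0·P2 via (31.615,82.155): [(0, 0) (3.7969, 0) (36.2889, 44.6656) (29.6395, 98) (0, 98)]  |A|=2653.3572
4. ⊥bis P0·P3 via (44.88,56.42): [(0, 0) (3.7969, 0) (36.2889, 44.6656) (29.6395, 98) (0, 98)]  |A|=2653.3572
5. ⊥bis P0·P4 via (10.185,68.055): [(0, 64.836) (32.4939, 75.1058) (29.6395, 98) (0, 98)]  |A|=878.1002
6. ⊥bis P0·P5 via (21.125,47.99): [(0, 64.836) (32.4939, 75.1058) (29.6395, 98) (0, 98)]  |A|=878.1002
7. ⊥bis P0·P6 via (32.405,52.53): [(0, 64.836) (32.4939, 75.1058) (29.6395, 98) (0, 98)]  |A|=878.1002
8. canonical 4-gon: [(0, 64.836) (32.4939, 75.1058) (29.6395, 98) (0, 98)]
9. shoelace: 878.1002

Area of P0's cell: 878.1002 (4 vertices)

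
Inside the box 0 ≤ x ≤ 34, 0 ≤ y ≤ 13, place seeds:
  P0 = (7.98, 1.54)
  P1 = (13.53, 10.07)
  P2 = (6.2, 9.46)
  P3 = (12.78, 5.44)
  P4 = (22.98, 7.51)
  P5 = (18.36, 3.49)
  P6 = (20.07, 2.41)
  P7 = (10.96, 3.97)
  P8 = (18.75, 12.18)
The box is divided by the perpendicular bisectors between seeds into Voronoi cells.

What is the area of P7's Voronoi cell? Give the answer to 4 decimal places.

1. box [0,34]×[0,13]: [(0, 0) (34, 0) (34, 13) (0, 13)]
2. ⊥bis P7·P0 via (9.47,2.755): [(11.7165, 0) (34, 0) (34, 13) (1.1159, 13)]  |A|=358.5895
3. ⊥bis P7·P1 via (12.245,7.02): [(2.7197, 11.0331) (11.7165, 0) (28.9073, 0)]  |A|=94.8336
4. ⊥bis P7·P2 via (8.58,6.715): [(10.0153, 7.9594) (7.2097, 5.5269) (11.7165, 0) (28.9073, 0)]  |A|=81.6486
5. ⊥bis P7·P3 via (11.87,4.705): [(9.5601, 7.5648) (7.2097, 5.5269) (11.7165, 0) (15.6702, 0)]  |A|=26.042
6. ⊥bis P7·P4 via (16.97,5.74): [(9.5601, 7.5648) (7.2097, 5.5269) (11.7165, 0) (15.6702, 0)]  |A|=26.042
7. ⊥bis P7·P5 via (14.66,3.73): [(14.5111, 1.435) (9.5601, 7.5648) (7.2097, 5.5269) (11.7165, 0) (14.4181, 0)]  |A|=25.1436
8. ⊥bis P7·P6 via (15.515,3.19): [(14.5111, 1.435) (9.5601, 7.5648) (7.2097, 5.5269) (11.7165, 0) (14.4181, 0)]  |A|=25.1436
9. ⊥bis P7·P8 via (14.855,8.075): [(14.5111, 1.435) (9.5601, 7.5648) (7.2097, 5.5269) (11.7165, 0) (14.4181, 0)]  |A|=25.1436
10. canonical 5-gon: [(14.5111, 1.435) (9.5601, 7.5648) (7.2097, 5.5269) (11.7165, 0) (14.4181, 0)]
11. shoelace: 25.1436

Area of P7's cell: 25.1436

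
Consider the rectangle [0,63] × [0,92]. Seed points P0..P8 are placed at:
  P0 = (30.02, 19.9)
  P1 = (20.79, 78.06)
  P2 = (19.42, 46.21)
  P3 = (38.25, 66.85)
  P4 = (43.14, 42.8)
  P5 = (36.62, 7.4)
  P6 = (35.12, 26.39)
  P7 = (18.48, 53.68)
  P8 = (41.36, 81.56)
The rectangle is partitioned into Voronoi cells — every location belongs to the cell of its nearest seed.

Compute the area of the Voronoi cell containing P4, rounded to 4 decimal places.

1. box [0,63]×[0,92]: [(0, 0) (63, 0) (63, 92) (0, 92)]
2. ⊥bis P4·P0 via (36.58,31.35): [(0, 52.3076) (63, 16.2133) (63, 92) (0, 92)]  |A|=3637.5908
3. ⊥bis P4·P1 via (31.965,60.43): [(10.059, 46.5446) (63, 16.2133) (63, 80.1019)]  |A|=1691.165
4. ⊥bis P4·P2 via (31.28,44.505): [(33.7302, 61.5489) (29.9361, 35.1565) (63, 16.2133) (63, 80.1019)]  |A|=1407.2583
5. ⊥bis P4·P3 via (40.695,54.825): [(32.5248, 53.1638) (29.9361, 35.1565) (63, 16.2133) (63, 59.3602)]  |A|=979.6709
6. ⊥bis P4·P5 via (39.88,25.1): [(32.5248, 53.1638) (29.9361, 35.1565) (51.0939, 23.0346) (63, 20.8417) (63, 59.3602)]  |A|=952.1175
7. ⊥bis P4·P6 via (39.13,34.595): [(32.5248, 53.1638) (30.4642, 38.8302) (63, 22.9291) (63, 59.3602)]  |A|=804.6827
8. ⊥bis P4·P7 via (30.81,48.24): [(33.0275, 53.266) (32.3036, 51.6254) (30.4642, 38.8302) (63, 22.9291) (63, 59.3602)]  |A|=804.3073
9. ⊥bis P4·P8 via (42.25,62.18): [(33.0275, 53.266) (32.3036, 51.6254) (30.4642, 38.8302) (63, 22.9291) (63, 59.3602)]  |A|=804.3073
10. canonical 5-gon: [(33.0275, 53.266) (32.3036, 51.6254) (30.4642, 38.8302) (63, 22.9291) (63, 59.3602)]
11. shoelace: 804.3073

Area of P4's cell: 804.3073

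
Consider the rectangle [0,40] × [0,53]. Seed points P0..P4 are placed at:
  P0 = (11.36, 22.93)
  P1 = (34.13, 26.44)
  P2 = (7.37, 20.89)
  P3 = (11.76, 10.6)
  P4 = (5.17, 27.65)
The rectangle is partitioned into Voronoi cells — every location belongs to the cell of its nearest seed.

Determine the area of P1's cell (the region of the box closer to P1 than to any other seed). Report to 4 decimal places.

Area of P1's cell: 833.5899

1. box [0,40]×[0,53]: [(0, 0) (40, 0) (40, 53) (0, 53)]
2. ⊥bis P1·P0 via (22.745,24.685): [(26.5502, 0) (40, 0) (40, 53) (18.3802, 53)]  |A|=929.3435
3. ⊥bis P1·P2 via (20.75,23.665): [(26.5502, 0) (40, 0) (40, 53) (18.3802, 53)]  |A|=929.3435
4. ⊥bis P1·P3 via (22.945,18.52): [(23.9041, 17.1655) (36.0588, 0) (40, 0) (40, 53) (18.3802, 53)]  |A|=847.7333
5. ⊥bis P1·P4 via (19.65,27.045): [(20.2324, 40.9846) (23.9041, 17.1655) (36.0588, 0) (40, 0) (40, 53) (20.7344, 53)]  |A|=833.5899
6. canonical 6-gon: [(20.2324, 40.9846) (23.9041, 17.1655) (36.0588, 0) (40, 0) (40, 53) (20.7344, 53)]
7. shoelace: 833.5899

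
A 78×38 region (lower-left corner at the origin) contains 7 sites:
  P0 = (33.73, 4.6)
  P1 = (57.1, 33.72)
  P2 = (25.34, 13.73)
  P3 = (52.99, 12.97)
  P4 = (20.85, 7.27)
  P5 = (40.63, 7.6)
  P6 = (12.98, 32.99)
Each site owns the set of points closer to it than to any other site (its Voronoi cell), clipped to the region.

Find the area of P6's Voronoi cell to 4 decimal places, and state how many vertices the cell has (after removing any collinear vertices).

Area of P6's cell: 527.1508 (5 vertices)

1. box [0,78]×[0,38]: [(0, 0) (78, 0) (78, 38) (0, 38)]
2. ⊥bis P6·P0 via (23.355,18.795): [(0, 1.725) (49.6311, 38) (0, 38)]  |A|=900.1839
3. ⊥bis P6·P1 via (35.04,33.355): [(0, 1.725) (35.1384, 27.4074) (34.9631, 38) (0, 38)]  |A|=822.4977
4. ⊥bis P6·P2 via (19.16,23.36): [(0, 11.0642) (35.0368, 33.5488) (34.9631, 38) (0, 38)]  |A|=549.6857
5. ⊥bis P6·P3 via (32.985,22.98): [(0, 11.0642) (35.0368, 33.5488) (34.9631, 38) (0, 38)]  |A|=549.6857
6. ⊥bis P6·P4 via (16.915,20.13): [(0, 14.9542) (11.5859, 18.4994) (35.0368, 33.5488) (34.9631, 38) (0, 38)]  |A|=527.1508
7. ⊥bis P6·P5 via (26.805,20.295): [(0, 14.9542) (11.5859, 18.4994) (35.0368, 33.5488) (34.9631, 38) (0, 38)]  |A|=527.1508
8. canonical 5-gon: [(0, 14.9542) (11.5859, 18.4994) (35.0368, 33.5488) (34.9631, 38) (0, 38)]
9. shoelace: 527.1508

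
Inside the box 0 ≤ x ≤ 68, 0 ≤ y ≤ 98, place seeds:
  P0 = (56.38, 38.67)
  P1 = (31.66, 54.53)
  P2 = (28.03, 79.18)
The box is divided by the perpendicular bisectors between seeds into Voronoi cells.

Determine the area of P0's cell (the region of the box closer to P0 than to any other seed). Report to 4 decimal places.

Area of P0's cell: 2233.7085

1. box [0,68]×[0,98]: [(0, 0) (68, 0) (68, 98) (0, 98)]
2. ⊥bis P0·P1 via (44.02,46.6): [(14.1221, 0) (68, 0) (68, 83.9761)]  |A|=2262.2289
3. ⊥bis P0·P2 via (42.205,58.925): [(59.8502, 71.2736) (14.1221, 0) (68, 0) (68, 76.977)]  |A|=2233.7085
4. canonical 4-gon: [(59.8502, 71.2736) (14.1221, 0) (68, 0) (68, 76.977)]
5. shoelace: 2233.7085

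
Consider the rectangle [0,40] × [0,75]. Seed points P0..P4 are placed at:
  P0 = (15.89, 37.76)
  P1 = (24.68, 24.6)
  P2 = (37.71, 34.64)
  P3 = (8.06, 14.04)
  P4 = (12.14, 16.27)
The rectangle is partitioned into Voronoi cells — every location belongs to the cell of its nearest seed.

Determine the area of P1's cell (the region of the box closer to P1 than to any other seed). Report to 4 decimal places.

Area of P1's cell: 509.8343

1. box [0,40]×[0,75]: [(0, 0) (40, 0) (40, 75) (0, 75)]
2. ⊥bis P1·P0 via (20.285,31.18): [(0, 17.631) (0, 0) (40, 0) (40, 44.3483)]  |A|=1239.5856
3. ⊥bis P1·P2 via (31.195,29.62): [(26.6943, 35.461) (0, 17.631) (0, 0) (40, 0) (40, 18.1928)]  |A|=1065.5773
4. ⊥bis P1·P3 via (16.37,19.32): [(26.6943, 35.461) (12.2461, 25.8105) (28.6455, 0) (40, 0) (40, 18.1928)]  |A|=587.9444
5. ⊥bis P1·P4 via (18.41,20.435): [(26.6943, 35.461) (14.0422, 27.0102) (31.9844, 0) (40, 0) (40, 18.1928)]  |A|=509.8343
6. canonical 5-gon: [(26.6943, 35.461) (14.0422, 27.0102) (31.9844, 0) (40, 0) (40, 18.1928)]
7. shoelace: 509.8343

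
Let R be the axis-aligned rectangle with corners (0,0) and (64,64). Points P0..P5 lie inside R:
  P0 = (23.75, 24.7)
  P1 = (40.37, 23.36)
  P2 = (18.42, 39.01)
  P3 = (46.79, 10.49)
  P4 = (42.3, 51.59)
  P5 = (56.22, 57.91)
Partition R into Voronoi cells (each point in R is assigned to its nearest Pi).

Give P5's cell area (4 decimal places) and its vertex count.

1. box [0,64]×[0,64]: [(0, 0) (64, 0) (64, 64) (0, 64)]
2. ⊥bis P5·P0 via (39.985,41.305): [(64, 17.8251) (64, 64) (16.7728, 64)]  |A|=1090.3559
3. ⊥bis P5·P1 via (48.295,40.635): [(33.9301, 47.225) (64, 33.4302) (64, 64) (16.7728, 64)]  |A|=855.7336
4. ⊥bis P5·P2 via (37.32,48.46): [(39.1303, 44.8393) (64, 33.4302) (64, 64) (29.55, 64)]  |A|=710.1722
5. ⊥bis P5·P3 via (51.505,34.2): [(39.1303, 44.8393) (64, 33.4302) (64, 64) (29.55, 64)]  |A|=710.1722
6. ⊥bis P5·P4 via (49.26,54.75): [(57.6084, 36.3624) (64, 33.4302) (64, 64) (45.0603, 64)]  |A|=359.4189
7. canonical 4-gon: [(57.6084, 36.3624) (64, 33.4302) (64, 64) (45.0603, 64)]
8. shoelace: 359.4189

Area of P5's cell: 359.4189 (4 vertices)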